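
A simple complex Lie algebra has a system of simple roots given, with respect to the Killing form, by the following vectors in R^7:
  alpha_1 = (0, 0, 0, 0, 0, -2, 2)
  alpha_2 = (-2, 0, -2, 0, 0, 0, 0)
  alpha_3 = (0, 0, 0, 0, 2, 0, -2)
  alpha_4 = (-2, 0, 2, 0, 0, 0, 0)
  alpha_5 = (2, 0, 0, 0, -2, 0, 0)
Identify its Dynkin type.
Compute the Cartan integers a_ij = 2(alpha_i, alpha_j)/(alpha_j, alpha_j); the resulting 5x5 Cartan matrix is
[[2, 0, -1, 0, 0], [0, 2, 0, 0, -1], [-1, 0, 2, 0, -1], [0, 0, 0, 2, -1], [0, -1, -1, -1, 2]].
All simple roots have the same length, so the diagram is simply laced. The associated Dynkin diagram is a chain of 3 nodes with a fork of two nodes at one end (D_5), so the type is D_5 (the algebra so(10)).

D5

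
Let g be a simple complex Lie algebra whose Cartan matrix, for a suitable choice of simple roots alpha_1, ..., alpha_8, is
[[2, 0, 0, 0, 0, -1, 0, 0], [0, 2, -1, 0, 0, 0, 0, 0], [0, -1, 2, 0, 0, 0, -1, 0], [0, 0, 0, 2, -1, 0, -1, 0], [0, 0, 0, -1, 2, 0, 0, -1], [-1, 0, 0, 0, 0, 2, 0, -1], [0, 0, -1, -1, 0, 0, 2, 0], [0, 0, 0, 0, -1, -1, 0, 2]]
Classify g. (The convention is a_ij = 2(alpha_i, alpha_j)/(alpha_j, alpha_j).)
The matrix has rank 8 with 2's on the diagonal. Reading the off-diagonal entries as Dynkin edges (a single edge where a_ij = a_ji = -1; a double or triple edge where a_ij * a_ji = 2 or 3), the diagram is a chain of 8 nodes with single edges (A_8). One simple-root ordering that puts it in standard form is (alpha_2, alpha_3, alpha_7, alpha_4, alpha_5, alpha_8, alpha_6, alpha_1). So the algebra is type A_8, i.e. sl(9).

A_8 (sl(9))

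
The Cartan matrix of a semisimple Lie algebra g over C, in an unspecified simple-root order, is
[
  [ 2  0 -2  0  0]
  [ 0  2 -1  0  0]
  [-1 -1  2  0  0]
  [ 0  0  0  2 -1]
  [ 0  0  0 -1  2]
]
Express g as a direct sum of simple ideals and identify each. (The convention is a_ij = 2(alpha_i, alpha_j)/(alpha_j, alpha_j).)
A_2 ⊕ C_3

The diagram associated to this matrix has two connected components: the simple roots {alpha_4, alpha_5} form a chain of 2 nodes with single edges (A_2), and {alpha_1, alpha_2, alpha_3} form a chain of 3 nodes with a double edge at one end; the terminal node there is the unique long simple root (C_3). A semisimple Lie algebra decomposes uniquely as the direct sum of simple ideals, one per connected component of its Dynkin diagram, so g ≅ A_2 ⊕ C_3 (dimension 8 + 21 = 29).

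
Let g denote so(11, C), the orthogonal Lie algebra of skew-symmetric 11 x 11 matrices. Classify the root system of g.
This is so(11) with 11 odd, which has dimension 11(11-1)/2 = 55 and rank (11-1)/2 = 5. In the classification of classical Lie algebras, the orthogonal algebra so(2n+1) in an odd number of variables has type B_n; here n = 5, so the Dynkin diagram is a chain of 5 nodes with a double edge at one end; the terminal node there is the unique short simple root (B_5). Hence the type is B_5.

B_5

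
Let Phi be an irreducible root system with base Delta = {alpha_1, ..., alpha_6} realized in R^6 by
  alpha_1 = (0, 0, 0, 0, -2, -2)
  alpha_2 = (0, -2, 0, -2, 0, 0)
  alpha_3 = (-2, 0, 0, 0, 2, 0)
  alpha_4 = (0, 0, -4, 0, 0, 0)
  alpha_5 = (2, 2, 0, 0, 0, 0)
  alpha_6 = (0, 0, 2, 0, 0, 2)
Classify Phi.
C_6 (sp(12))

Compute the Cartan integers a_ij = 2(alpha_i, alpha_j)/(alpha_j, alpha_j); the resulting 6x6 Cartan matrix is
[[2, 0, -1, 0, 0, -1], [0, 2, 0, 0, -1, 0], [-1, 0, 2, 0, -1, 0], [0, 0, 0, 2, 0, -2], [0, -1, -1, 0, 2, 0], [-1, 0, 0, -1, 0, 2]].
The roots have two lengths (squared-length ratio 2:1); the short ones are alpha_{1,2,3,5,6}. The associated Dynkin diagram is a chain of 6 nodes with a double edge at one end; the terminal node there is the unique long simple root (C_6), so the type is C_6 (the algebra sp(12)).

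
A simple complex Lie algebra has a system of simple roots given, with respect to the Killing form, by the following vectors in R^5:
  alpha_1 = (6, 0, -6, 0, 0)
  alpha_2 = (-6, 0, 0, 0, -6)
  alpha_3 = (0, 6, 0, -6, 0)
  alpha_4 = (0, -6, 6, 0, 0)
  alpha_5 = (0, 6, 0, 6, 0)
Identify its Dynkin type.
D_5 (so(10))

Compute the Cartan integers a_ij = 2(alpha_i, alpha_j)/(alpha_j, alpha_j); the resulting 5x5 Cartan matrix is
[[2, -1, 0, -1, 0], [-1, 2, 0, 0, 0], [0, 0, 2, -1, 0], [-1, 0, -1, 2, -1], [0, 0, 0, -1, 2]].
All simple roots have the same length, so the diagram is simply laced. The associated Dynkin diagram is a chain of 3 nodes with a fork of two nodes at one end (D_5), so the type is D_5 (the algebra so(10)).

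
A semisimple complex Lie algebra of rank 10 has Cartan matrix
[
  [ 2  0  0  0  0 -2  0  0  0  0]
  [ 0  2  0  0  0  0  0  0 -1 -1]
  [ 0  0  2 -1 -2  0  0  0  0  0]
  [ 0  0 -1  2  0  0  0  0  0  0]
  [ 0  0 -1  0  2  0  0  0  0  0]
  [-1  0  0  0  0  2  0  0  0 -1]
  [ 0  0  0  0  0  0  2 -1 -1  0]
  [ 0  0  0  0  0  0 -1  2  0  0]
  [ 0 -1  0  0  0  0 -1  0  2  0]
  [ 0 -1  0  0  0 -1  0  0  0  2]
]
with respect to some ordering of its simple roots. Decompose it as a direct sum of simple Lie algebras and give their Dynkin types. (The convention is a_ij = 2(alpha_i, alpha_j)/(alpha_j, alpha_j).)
The diagram associated to this matrix has two connected components: the simple roots {alpha_3, alpha_4, alpha_5} form a chain of 3 nodes with a double edge at one end; the terminal node there is the unique short simple root (B_3), and {alpha_1, alpha_2, alpha_6, alpha_7, alpha_8, alpha_9, alpha_10} form a chain of 7 nodes with a double edge at one end; the terminal node there is the unique long simple root (C_7). A semisimple Lie algebra decomposes uniquely as the direct sum of simple ideals, one per connected component of its Dynkin diagram, so g ≅ B_3 ⊕ C_7 (dimension 21 + 105 = 126).

B_3 (so(7)) + C_7 (sp(14))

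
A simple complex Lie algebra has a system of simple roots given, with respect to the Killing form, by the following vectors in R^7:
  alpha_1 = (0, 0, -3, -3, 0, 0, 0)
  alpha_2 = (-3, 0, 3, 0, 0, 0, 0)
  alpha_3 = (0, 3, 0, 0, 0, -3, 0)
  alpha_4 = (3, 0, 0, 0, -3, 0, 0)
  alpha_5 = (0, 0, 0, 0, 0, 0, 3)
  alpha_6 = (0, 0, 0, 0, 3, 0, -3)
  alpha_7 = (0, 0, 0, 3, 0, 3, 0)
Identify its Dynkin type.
Compute the Cartan integers a_ij = 2(alpha_i, alpha_j)/(alpha_j, alpha_j); the resulting 7x7 Cartan matrix is
[[2, -1, 0, 0, 0, 0, -1], [-1, 2, 0, -1, 0, 0, 0], [0, 0, 2, 0, 0, 0, -1], [0, -1, 0, 2, 0, -1, 0], [0, 0, 0, 0, 2, -1, 0], [0, 0, 0, -1, -2, 2, 0], [-1, 0, -1, 0, 0, 0, 2]].
The roots have two lengths (squared-length ratio 2:1); the short ones are alpha_{5}. The associated Dynkin diagram is a chain of 7 nodes with a double edge at one end; the terminal node there is the unique short simple root (B_7), so the type is B_7 (the algebra so(15)).

type B_7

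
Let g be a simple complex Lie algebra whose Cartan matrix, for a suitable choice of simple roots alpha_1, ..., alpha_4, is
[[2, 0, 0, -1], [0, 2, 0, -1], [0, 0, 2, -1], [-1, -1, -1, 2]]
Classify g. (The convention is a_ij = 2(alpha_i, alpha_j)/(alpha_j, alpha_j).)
The matrix has rank 4 with 2's on the diagonal. Reading the off-diagonal entries as Dynkin edges (a single edge where a_ij = a_ji = -1; a double or triple edge where a_ij * a_ji = 2 or 3), the diagram is a chain of 2 nodes with a fork of two nodes at one end (D_4). One simple-root ordering that puts it in standard form is (alpha_3, alpha_4, alpha_1, alpha_2). So the algebra is type D_4, i.e. so(8).

type D_4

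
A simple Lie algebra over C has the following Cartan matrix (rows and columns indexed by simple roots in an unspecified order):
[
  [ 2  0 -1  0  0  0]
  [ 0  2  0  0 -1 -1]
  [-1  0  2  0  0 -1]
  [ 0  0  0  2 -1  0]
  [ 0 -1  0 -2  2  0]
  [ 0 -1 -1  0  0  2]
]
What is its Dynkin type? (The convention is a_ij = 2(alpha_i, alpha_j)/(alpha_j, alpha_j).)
The matrix has rank 6 with 2's on the diagonal. Reading the off-diagonal entries as Dynkin edges (a single edge where a_ij = a_ji = -1; a double or triple edge where a_ij * a_ji = 2 or 3), the diagram is a chain of 6 nodes with a double edge at one end; the terminal node there is the unique short simple root (B_6). One simple-root ordering that puts it in standard form is (alpha_1, alpha_3, alpha_6, alpha_2, alpha_5, alpha_4). So the algebra is type B_6, i.e. so(13).

B_6 (so(13))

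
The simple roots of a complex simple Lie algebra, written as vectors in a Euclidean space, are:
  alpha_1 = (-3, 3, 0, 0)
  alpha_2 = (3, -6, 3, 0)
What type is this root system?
type G_2

Compute the Cartan integers a_ij = 2(alpha_i, alpha_j)/(alpha_j, alpha_j); the resulting 2x2 Cartan matrix is
[[2, -1], [-3, 2]].
The roots have two lengths (squared-length ratio 3:1); the short ones are alpha_{1}. The associated Dynkin diagram is two nodes joined by a triple edge (G_2), so the type is G_2.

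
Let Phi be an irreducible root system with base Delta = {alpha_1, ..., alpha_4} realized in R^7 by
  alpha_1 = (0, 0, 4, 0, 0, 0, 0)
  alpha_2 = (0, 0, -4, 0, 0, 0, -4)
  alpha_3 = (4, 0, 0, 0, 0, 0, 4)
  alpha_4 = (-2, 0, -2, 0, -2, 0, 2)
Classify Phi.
F_4

Compute the Cartan integers a_ij = 2(alpha_i, alpha_j)/(alpha_j, alpha_j); the resulting 4x4 Cartan matrix is
[[2, -1, 0, -1], [-2, 2, -1, 0], [0, -1, 2, 0], [-1, 0, 0, 2]].
The roots have two lengths (squared-length ratio 2:1); the short ones are alpha_{1,4}. The associated Dynkin diagram is a chain of 4 nodes with a double edge between the middle two (F_4), so the type is F_4.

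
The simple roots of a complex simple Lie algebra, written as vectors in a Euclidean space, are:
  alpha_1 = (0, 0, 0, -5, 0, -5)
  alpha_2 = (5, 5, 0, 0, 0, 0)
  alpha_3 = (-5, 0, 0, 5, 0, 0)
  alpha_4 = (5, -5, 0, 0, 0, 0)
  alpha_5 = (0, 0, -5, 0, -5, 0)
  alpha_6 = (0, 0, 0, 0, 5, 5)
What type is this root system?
D_6

Compute the Cartan integers a_ij = 2(alpha_i, alpha_j)/(alpha_j, alpha_j); the resulting 6x6 Cartan matrix is
[[2, 0, -1, 0, 0, -1], [0, 2, -1, 0, 0, 0], [-1, -1, 2, -1, 0, 0], [0, 0, -1, 2, 0, 0], [0, 0, 0, 0, 2, -1], [-1, 0, 0, 0, -1, 2]].
All simple roots have the same length, so the diagram is simply laced. The associated Dynkin diagram is a chain of 4 nodes with a fork of two nodes at one end (D_6), so the type is D_6 (the algebra so(12)).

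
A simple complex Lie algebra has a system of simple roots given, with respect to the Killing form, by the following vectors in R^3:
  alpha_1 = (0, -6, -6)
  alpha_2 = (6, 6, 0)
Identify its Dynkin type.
Compute the Cartan integers a_ij = 2(alpha_i, alpha_j)/(alpha_j, alpha_j); the resulting 2x2 Cartan matrix is
[[2, -1], [-1, 2]].
All simple roots have the same length, so the diagram is simply laced. The associated Dynkin diagram is a chain of 2 nodes with single edges (A_2), so the type is A_2 (the algebra sl(3)).

A2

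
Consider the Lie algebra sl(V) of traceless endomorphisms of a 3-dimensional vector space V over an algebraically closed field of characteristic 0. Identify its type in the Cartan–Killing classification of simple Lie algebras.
This is sl(3), which has dimension 3^2 - 1 = 8 and rank 3 - 1 = 2 (a Cartan subalgebra is the diagonal traceless matrices). In the classification of classical Lie algebras, the special linear algebra sl(n+1) has type A_n; here n = 2, so the Dynkin diagram is a chain of 2 nodes with single edges (A_2). Hence the type is A_2.

A_2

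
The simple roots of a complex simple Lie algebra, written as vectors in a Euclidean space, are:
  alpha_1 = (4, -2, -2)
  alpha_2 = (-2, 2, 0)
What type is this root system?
type G_2

Compute the Cartan integers a_ij = 2(alpha_i, alpha_j)/(alpha_j, alpha_j); the resulting 2x2 Cartan matrix is
[[2, -3], [-1, 2]].
The roots have two lengths (squared-length ratio 3:1); the short ones are alpha_{2}. The associated Dynkin diagram is two nodes joined by a triple edge (G_2), so the type is G_2.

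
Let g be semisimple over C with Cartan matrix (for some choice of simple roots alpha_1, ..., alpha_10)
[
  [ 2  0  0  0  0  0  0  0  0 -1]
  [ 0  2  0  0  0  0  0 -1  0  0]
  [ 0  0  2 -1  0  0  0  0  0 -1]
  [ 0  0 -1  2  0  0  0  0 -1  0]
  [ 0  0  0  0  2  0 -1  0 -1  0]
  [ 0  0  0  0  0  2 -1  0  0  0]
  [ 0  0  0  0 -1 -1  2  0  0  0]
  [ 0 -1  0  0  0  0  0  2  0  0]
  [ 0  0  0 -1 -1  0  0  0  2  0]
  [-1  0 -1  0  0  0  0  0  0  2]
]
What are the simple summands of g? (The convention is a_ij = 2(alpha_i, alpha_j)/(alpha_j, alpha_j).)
The diagram associated to this matrix has two connected components: the simple roots {alpha_2, alpha_8} form a chain of 2 nodes with single edges (A_2), and {alpha_1, alpha_3, alpha_4, alpha_5, alpha_6, alpha_7, alpha_9, alpha_10} form a chain of 8 nodes with single edges (A_8). A semisimple Lie algebra decomposes uniquely as the direct sum of simple ideals, one per connected component of its Dynkin diagram, so g ≅ A_2 ⊕ A_8 (dimension 8 + 80 = 88).

type A_2 ⊕ type A_8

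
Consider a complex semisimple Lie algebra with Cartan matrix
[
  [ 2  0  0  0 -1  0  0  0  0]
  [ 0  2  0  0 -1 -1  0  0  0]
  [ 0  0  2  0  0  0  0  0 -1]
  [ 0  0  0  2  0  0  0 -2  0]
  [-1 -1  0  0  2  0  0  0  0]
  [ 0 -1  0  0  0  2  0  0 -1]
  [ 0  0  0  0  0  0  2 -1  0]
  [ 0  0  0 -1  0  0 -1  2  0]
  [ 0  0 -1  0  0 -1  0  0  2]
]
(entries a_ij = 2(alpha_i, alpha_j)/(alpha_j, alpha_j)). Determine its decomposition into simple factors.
A_6 (sl(7)) + C_3 (sp(6))

The diagram associated to this matrix has two connected components: the simple roots {alpha_1, alpha_2, alpha_3, alpha_5, alpha_6, alpha_9} form a chain of 6 nodes with single edges (A_6), and {alpha_4, alpha_7, alpha_8} form a chain of 3 nodes with a double edge at one end; the terminal node there is the unique long simple root (C_3). A semisimple Lie algebra decomposes uniquely as the direct sum of simple ideals, one per connected component of its Dynkin diagram, so g ≅ A_6 ⊕ C_3 (dimension 48 + 21 = 69).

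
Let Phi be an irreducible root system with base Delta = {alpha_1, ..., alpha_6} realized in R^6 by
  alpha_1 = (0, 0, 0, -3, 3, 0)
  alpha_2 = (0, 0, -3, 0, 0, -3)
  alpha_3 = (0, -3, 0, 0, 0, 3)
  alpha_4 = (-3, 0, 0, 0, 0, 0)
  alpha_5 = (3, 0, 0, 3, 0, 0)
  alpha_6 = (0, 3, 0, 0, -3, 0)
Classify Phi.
Compute the Cartan integers a_ij = 2(alpha_i, alpha_j)/(alpha_j, alpha_j); the resulting 6x6 Cartan matrix is
[[2, 0, 0, 0, -1, -1], [0, 2, -1, 0, 0, 0], [0, -1, 2, 0, 0, -1], [0, 0, 0, 2, -1, 0], [-1, 0, 0, -2, 2, 0], [-1, 0, -1, 0, 0, 2]].
The roots have two lengths (squared-length ratio 2:1); the short ones are alpha_{4}. The associated Dynkin diagram is a chain of 6 nodes with a double edge at one end; the terminal node there is the unique short simple root (B_6), so the type is B_6 (the algebra so(13)).

B_6 (so(13))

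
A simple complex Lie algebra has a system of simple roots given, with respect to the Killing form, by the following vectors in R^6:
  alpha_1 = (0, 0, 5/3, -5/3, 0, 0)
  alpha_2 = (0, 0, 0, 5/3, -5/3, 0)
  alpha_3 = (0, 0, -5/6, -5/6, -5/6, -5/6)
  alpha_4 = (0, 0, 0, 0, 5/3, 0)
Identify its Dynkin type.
Compute the Cartan integers a_ij = 2(alpha_i, alpha_j)/(alpha_j, alpha_j); the resulting 4x4 Cartan matrix is
[[2, -1, 0, 0], [-1, 2, 0, -2], [0, 0, 2, -1], [0, -1, -1, 2]].
The roots have two lengths (squared-length ratio 2:1); the short ones are alpha_{3,4}. The associated Dynkin diagram is a chain of 4 nodes with a double edge between the middle two (F_4), so the type is F_4.

F_4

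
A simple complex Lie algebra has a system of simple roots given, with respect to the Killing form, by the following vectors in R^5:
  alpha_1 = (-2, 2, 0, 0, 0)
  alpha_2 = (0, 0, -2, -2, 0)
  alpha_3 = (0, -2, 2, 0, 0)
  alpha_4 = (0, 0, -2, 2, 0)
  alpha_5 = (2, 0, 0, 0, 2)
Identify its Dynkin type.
D_5

Compute the Cartan integers a_ij = 2(alpha_i, alpha_j)/(alpha_j, alpha_j); the resulting 5x5 Cartan matrix is
[[2, 0, -1, 0, -1], [0, 2, -1, 0, 0], [-1, -1, 2, -1, 0], [0, 0, -1, 2, 0], [-1, 0, 0, 0, 2]].
All simple roots have the same length, so the diagram is simply laced. The associated Dynkin diagram is a chain of 3 nodes with a fork of two nodes at one end (D_5), so the type is D_5 (the algebra so(10)).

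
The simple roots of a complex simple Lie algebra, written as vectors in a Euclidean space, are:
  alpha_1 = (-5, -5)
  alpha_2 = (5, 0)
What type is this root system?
B_2

Compute the Cartan integers a_ij = 2(alpha_i, alpha_j)/(alpha_j, alpha_j); the resulting 2x2 Cartan matrix is
[[2, -2], [-1, 2]].
The roots have two lengths (squared-length ratio 2:1); the short ones are alpha_{2}. The associated Dynkin diagram is a chain of 2 nodes with a double edge at one end; the terminal node there is the unique short simple root (B_2), so the type is B_2 (the algebra so(5)).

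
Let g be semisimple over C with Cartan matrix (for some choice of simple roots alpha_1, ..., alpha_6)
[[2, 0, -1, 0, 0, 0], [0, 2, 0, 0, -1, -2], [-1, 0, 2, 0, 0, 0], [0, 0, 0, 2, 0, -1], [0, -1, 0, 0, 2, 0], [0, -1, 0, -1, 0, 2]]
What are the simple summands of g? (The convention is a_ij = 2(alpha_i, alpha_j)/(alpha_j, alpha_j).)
The diagram associated to this matrix has two connected components: the simple roots {alpha_1, alpha_3} form a chain of 2 nodes with single edges (A_2), and {alpha_2, alpha_4, alpha_5, alpha_6} form a chain of 4 nodes with a double edge between the middle two (F_4). A semisimple Lie algebra decomposes uniquely as the direct sum of simple ideals, one per connected component of its Dynkin diagram, so g ≅ A_2 ⊕ F_4 (dimension 8 + 52 = 60).

type A_2 ⊕ type F_4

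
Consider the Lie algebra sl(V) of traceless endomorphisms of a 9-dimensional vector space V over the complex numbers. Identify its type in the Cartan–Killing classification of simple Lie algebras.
This is sl(9), which has dimension 9^2 - 1 = 80 and rank 9 - 1 = 8 (a Cartan subalgebra is the diagonal traceless matrices). In the classification of classical Lie algebras, the special linear algebra sl(n+1) has type A_n; here n = 8, so the Dynkin diagram is a chain of 8 nodes with single edges (A_8). Hence the type is A_8.

A_8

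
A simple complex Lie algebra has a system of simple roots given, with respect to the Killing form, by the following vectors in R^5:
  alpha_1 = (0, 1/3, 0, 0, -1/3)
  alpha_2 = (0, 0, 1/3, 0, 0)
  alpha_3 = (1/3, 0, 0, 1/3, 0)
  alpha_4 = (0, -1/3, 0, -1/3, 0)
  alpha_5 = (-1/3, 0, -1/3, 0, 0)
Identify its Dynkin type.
type B_5

Compute the Cartan integers a_ij = 2(alpha_i, alpha_j)/(alpha_j, alpha_j); the resulting 5x5 Cartan matrix is
[[2, 0, 0, -1, 0], [0, 2, 0, 0, -1], [0, 0, 2, -1, -1], [-1, 0, -1, 2, 0], [0, -2, -1, 0, 2]].
The roots have two lengths (squared-length ratio 2:1); the short ones are alpha_{2}. The associated Dynkin diagram is a chain of 5 nodes with a double edge at one end; the terminal node there is the unique short simple root (B_5), so the type is B_5 (the algebra so(11)).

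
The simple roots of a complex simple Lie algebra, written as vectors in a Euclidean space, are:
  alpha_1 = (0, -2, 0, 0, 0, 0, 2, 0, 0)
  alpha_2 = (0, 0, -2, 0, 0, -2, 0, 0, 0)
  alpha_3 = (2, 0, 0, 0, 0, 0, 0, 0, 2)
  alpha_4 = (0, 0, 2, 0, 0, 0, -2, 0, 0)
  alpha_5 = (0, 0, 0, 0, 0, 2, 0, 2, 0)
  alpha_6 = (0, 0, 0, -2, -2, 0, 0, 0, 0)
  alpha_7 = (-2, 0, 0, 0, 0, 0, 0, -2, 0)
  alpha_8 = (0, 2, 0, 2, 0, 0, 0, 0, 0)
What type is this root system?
Compute the Cartan integers a_ij = 2(alpha_i, alpha_j)/(alpha_j, alpha_j); the resulting 8x8 Cartan matrix is
[[2, 0, 0, -1, 0, 0, 0, -1], [0, 2, 0, -1, -1, 0, 0, 0], [0, 0, 2, 0, 0, 0, -1, 0], [-1, -1, 0, 2, 0, 0, 0, 0], [0, -1, 0, 0, 2, 0, -1, 0], [0, 0, 0, 0, 0, 2, 0, -1], [0, 0, -1, 0, -1, 0, 2, 0], [-1, 0, 0, 0, 0, -1, 0, 2]].
All simple roots have the same length, so the diagram is simply laced. The associated Dynkin diagram is a chain of 8 nodes with single edges (A_8), so the type is A_8 (the algebra sl(9)).

A8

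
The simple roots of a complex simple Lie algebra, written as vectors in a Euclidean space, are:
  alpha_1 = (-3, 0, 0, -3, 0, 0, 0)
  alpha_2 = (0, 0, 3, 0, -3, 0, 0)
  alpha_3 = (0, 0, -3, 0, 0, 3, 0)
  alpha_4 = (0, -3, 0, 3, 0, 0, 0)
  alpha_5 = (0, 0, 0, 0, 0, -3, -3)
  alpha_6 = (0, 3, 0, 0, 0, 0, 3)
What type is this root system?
Compute the Cartan integers a_ij = 2(alpha_i, alpha_j)/(alpha_j, alpha_j); the resulting 6x6 Cartan matrix is
[[2, 0, 0, -1, 0, 0], [0, 2, -1, 0, 0, 0], [0, -1, 2, 0, -1, 0], [-1, 0, 0, 2, 0, -1], [0, 0, -1, 0, 2, -1], [0, 0, 0, -1, -1, 2]].
All simple roots have the same length, so the diagram is simply laced. The associated Dynkin diagram is a chain of 6 nodes with single edges (A_6), so the type is A_6 (the algebra sl(7)).

A_6 (sl(7))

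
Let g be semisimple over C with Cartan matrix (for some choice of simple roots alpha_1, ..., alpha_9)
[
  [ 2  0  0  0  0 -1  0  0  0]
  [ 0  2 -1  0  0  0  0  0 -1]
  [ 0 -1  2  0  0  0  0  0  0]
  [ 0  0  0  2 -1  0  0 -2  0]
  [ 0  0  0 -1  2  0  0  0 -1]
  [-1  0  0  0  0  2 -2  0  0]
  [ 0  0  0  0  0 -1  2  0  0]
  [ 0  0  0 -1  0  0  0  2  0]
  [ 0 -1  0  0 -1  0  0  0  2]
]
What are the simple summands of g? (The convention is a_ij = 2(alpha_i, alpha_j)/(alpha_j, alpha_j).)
B3 ⊕ B6

The diagram associated to this matrix has two connected components: the simple roots {alpha_1, alpha_6, alpha_7} form a chain of 3 nodes with a double edge at one end; the terminal node there is the unique short simple root (B_3), and {alpha_2, alpha_3, alpha_4, alpha_5, alpha_8, alpha_9} form a chain of 6 nodes with a double edge at one end; the terminal node there is the unique short simple root (B_6). A semisimple Lie algebra decomposes uniquely as the direct sum of simple ideals, one per connected component of its Dynkin diagram, so g ≅ B_3 ⊕ B_6 (dimension 21 + 78 = 99).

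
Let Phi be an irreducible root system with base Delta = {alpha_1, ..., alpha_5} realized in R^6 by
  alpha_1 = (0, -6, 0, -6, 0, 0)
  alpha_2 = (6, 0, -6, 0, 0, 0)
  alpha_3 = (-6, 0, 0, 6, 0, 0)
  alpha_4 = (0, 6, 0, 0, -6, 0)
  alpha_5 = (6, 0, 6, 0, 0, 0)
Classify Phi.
D_5

Compute the Cartan integers a_ij = 2(alpha_i, alpha_j)/(alpha_j, alpha_j); the resulting 5x5 Cartan matrix is
[[2, 0, -1, -1, 0], [0, 2, -1, 0, 0], [-1, -1, 2, 0, -1], [-1, 0, 0, 2, 0], [0, 0, -1, 0, 2]].
All simple roots have the same length, so the diagram is simply laced. The associated Dynkin diagram is a chain of 3 nodes with a fork of two nodes at one end (D_5), so the type is D_5 (the algebra so(10)).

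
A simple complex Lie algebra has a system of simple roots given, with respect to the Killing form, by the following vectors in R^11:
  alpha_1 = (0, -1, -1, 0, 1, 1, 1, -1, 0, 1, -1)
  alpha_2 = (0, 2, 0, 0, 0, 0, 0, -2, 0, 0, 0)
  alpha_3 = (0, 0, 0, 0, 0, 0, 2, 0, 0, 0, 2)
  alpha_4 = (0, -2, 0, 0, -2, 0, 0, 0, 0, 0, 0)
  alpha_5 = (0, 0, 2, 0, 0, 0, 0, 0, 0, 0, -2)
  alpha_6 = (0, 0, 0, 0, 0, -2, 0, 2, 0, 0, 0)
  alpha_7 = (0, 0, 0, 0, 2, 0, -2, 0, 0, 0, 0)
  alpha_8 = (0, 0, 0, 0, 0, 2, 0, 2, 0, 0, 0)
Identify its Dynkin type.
E8

Compute the Cartan integers a_ij = 2(alpha_i, alpha_j)/(alpha_j, alpha_j); the resulting 8x8 Cartan matrix is
[[2, 0, 0, 0, 0, -1, 0, 0], [0, 2, 0, -1, 0, -1, 0, -1], [0, 0, 2, 0, -1, 0, -1, 0], [0, -1, 0, 2, 0, 0, -1, 0], [0, 0, -1, 0, 2, 0, 0, 0], [-1, -1, 0, 0, 0, 2, 0, 0], [0, 0, -1, -1, 0, 0, 2, 0], [0, -1, 0, 0, 0, 0, 0, 2]].
All simple roots have the same length, so the diagram is simply laced. The associated Dynkin diagram is a chain of 7 nodes with one extra node attached to the third node from one end (E_8), so the type is E_8.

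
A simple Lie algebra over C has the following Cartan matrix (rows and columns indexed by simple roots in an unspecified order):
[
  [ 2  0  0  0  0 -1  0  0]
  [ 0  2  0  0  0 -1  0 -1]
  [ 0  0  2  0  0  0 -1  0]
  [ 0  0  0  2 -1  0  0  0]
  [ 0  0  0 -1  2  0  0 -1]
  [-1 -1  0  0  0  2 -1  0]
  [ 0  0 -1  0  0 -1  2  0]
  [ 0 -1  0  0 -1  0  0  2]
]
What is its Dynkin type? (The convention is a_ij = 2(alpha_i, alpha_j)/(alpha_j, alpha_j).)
The matrix has rank 8 with 2's on the diagonal. Reading the off-diagonal entries as Dynkin edges (a single edge where a_ij = a_ji = -1; a double or triple edge where a_ij * a_ji = 2 or 3), the diagram is a chain of 7 nodes with one extra node attached to the third node from one end (E_8). One simple-root ordering that puts it in standard form is (alpha_3, alpha_1, alpha_7, alpha_6, alpha_2, alpha_8, alpha_5, alpha_4). So the algebra is type E_8.

type E_8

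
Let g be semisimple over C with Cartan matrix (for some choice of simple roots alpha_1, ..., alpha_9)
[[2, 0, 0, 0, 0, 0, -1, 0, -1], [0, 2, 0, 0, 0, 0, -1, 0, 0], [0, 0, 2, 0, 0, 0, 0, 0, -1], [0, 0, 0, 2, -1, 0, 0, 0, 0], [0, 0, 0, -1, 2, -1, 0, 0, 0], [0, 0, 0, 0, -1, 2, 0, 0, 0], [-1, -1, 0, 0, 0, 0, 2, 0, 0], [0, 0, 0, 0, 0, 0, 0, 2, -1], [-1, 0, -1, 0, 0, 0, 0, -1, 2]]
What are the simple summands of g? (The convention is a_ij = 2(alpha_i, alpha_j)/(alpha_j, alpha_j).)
The diagram associated to this matrix has two connected components: the simple roots {alpha_4, alpha_5, alpha_6} form a chain of 3 nodes with single edges (A_3), and {alpha_1, alpha_2, alpha_3, alpha_7, alpha_8, alpha_9} form a chain of 4 nodes with a fork of two nodes at one end (D_6). A semisimple Lie algebra decomposes uniquely as the direct sum of simple ideals, one per connected component of its Dynkin diagram, so g ≅ A_3 ⊕ D_6 (dimension 15 + 66 = 81).

A_3 ⊕ D_6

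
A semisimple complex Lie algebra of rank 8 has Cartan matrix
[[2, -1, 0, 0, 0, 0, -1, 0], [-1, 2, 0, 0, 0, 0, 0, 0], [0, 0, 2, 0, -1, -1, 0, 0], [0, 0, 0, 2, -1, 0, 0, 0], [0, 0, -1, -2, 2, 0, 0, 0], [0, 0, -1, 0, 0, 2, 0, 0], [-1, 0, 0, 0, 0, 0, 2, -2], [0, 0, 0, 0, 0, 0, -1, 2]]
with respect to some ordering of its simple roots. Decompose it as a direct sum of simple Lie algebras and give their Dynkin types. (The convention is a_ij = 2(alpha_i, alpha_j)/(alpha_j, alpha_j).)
type B_4 + type B_4

The diagram associated to this matrix has two connected components: the simple roots {alpha_1, alpha_2, alpha_7, alpha_8} form a chain of 4 nodes with a double edge at one end; the terminal node there is the unique short simple root (B_4), and {alpha_3, alpha_4, alpha_5, alpha_6} form a chain of 4 nodes with a double edge at one end; the terminal node there is the unique short simple root (B_4). A semisimple Lie algebra decomposes uniquely as the direct sum of simple ideals, one per connected component of its Dynkin diagram, so g ≅ B_4 ⊕ B_4 (dimension 36 + 36 = 72).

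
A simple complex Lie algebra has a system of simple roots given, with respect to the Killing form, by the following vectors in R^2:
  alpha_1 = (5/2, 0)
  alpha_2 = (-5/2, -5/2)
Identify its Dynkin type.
Compute the Cartan integers a_ij = 2(alpha_i, alpha_j)/(alpha_j, alpha_j); the resulting 2x2 Cartan matrix is
[[2, -1], [-2, 2]].
The roots have two lengths (squared-length ratio 2:1); the short ones are alpha_{1}. The associated Dynkin diagram is a chain of 2 nodes with a double edge at one end; the terminal node there is the unique short simple root (B_2), so the type is B_2 (the algebra so(5)).

B2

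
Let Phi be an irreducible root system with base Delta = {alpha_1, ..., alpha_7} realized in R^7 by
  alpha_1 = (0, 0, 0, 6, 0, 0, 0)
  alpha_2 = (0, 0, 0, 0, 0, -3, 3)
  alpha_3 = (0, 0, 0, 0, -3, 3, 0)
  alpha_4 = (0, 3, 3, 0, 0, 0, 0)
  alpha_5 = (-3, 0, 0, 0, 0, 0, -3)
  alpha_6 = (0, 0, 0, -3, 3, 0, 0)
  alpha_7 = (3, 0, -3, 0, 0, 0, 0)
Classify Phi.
Compute the Cartan integers a_ij = 2(alpha_i, alpha_j)/(alpha_j, alpha_j); the resulting 7x7 Cartan matrix is
[[2, 0, 0, 0, 0, -2, 0], [0, 2, -1, 0, -1, 0, 0], [0, -1, 2, 0, 0, -1, 0], [0, 0, 0, 2, 0, 0, -1], [0, -1, 0, 0, 2, 0, -1], [-1, 0, -1, 0, 0, 2, 0], [0, 0, 0, -1, -1, 0, 2]].
The roots have two lengths (squared-length ratio 2:1); the short ones are alpha_{2,3,4,5,6,7}. The associated Dynkin diagram is a chain of 7 nodes with a double edge at one end; the terminal node there is the unique long simple root (C_7), so the type is C_7 (the algebra sp(14)).

C_7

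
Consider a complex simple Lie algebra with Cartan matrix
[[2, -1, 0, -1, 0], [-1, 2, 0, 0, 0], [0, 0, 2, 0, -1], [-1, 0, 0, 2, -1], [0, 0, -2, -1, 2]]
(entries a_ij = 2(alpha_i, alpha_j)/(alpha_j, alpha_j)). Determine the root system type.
The matrix has rank 5 with 2's on the diagonal. Reading the off-diagonal entries as Dynkin edges (a single edge where a_ij = a_ji = -1; a double or triple edge where a_ij * a_ji = 2 or 3), the diagram is a chain of 5 nodes with a double edge at one end; the terminal node there is the unique short simple root (B_5). One simple-root ordering that puts it in standard form is (alpha_2, alpha_1, alpha_4, alpha_5, alpha_3). So the algebra is type B_5, i.e. so(11).

B5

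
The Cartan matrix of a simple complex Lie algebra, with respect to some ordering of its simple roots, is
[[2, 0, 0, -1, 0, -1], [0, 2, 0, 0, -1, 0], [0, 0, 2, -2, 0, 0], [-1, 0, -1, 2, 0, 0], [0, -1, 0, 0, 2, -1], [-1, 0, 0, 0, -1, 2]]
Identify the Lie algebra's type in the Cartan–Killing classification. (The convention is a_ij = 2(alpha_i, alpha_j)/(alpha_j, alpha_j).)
The matrix has rank 6 with 2's on the diagonal. Reading the off-diagonal entries as Dynkin edges (a single edge where a_ij = a_ji = -1; a double or triple edge where a_ij * a_ji = 2 or 3), the diagram is a chain of 6 nodes with a double edge at one end; the terminal node there is the unique long simple root (C_6). One simple-root ordering that puts it in standard form is (alpha_2, alpha_5, alpha_6, alpha_1, alpha_4, alpha_3). So the algebra is type C_6, i.e. sp(12).

C6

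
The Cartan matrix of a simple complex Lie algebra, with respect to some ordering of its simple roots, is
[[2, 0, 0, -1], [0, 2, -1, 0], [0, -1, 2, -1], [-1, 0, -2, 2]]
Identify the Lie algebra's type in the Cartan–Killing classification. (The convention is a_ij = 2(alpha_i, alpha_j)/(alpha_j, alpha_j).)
The matrix has rank 4 with 2's on the diagonal. Reading the off-diagonal entries as Dynkin edges (a single edge where a_ij = a_ji = -1; a double or triple edge where a_ij * a_ji = 2 or 3), the diagram is a chain of 4 nodes with a double edge between the middle two (F_4). One simple-root ordering that puts it in standard form is (alpha_1, alpha_4, alpha_3, alpha_2). So the algebra is type F_4.

F_4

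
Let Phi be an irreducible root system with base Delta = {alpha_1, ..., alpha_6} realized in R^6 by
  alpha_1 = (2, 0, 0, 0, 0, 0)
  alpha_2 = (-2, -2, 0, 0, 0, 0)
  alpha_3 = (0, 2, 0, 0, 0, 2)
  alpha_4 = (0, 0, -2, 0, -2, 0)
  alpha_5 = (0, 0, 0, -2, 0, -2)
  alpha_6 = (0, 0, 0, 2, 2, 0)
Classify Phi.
Compute the Cartan integers a_ij = 2(alpha_i, alpha_j)/(alpha_j, alpha_j); the resulting 6x6 Cartan matrix is
[[2, -1, 0, 0, 0, 0], [-2, 2, -1, 0, 0, 0], [0, -1, 2, 0, -1, 0], [0, 0, 0, 2, 0, -1], [0, 0, -1, 0, 2, -1], [0, 0, 0, -1, -1, 2]].
The roots have two lengths (squared-length ratio 2:1); the short ones are alpha_{1}. The associated Dynkin diagram is a chain of 6 nodes with a double edge at one end; the terminal node there is the unique short simple root (B_6), so the type is B_6 (the algebra so(13)).

type B_6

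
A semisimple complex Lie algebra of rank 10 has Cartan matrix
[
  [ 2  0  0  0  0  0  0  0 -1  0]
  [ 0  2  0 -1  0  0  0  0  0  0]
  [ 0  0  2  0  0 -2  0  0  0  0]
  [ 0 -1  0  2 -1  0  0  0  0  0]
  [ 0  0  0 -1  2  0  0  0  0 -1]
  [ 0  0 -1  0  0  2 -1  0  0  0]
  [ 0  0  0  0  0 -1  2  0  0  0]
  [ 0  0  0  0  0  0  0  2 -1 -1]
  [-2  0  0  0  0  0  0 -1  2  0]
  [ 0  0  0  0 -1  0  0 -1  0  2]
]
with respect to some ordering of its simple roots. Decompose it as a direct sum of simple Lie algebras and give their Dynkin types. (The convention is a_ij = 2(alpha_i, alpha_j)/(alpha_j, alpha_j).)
B7 ⊕ C3

The diagram associated to this matrix has two connected components: the simple roots {alpha_1, alpha_2, alpha_4, alpha_5, alpha_8, alpha_9, alpha_10} form a chain of 7 nodes with a double edge at one end; the terminal node there is the unique short simple root (B_7), and {alpha_3, alpha_6, alpha_7} form a chain of 3 nodes with a double edge at one end; the terminal node there is the unique long simple root (C_3). A semisimple Lie algebra decomposes uniquely as the direct sum of simple ideals, one per connected component of its Dynkin diagram, so g ≅ B_7 ⊕ C_3 (dimension 105 + 21 = 126).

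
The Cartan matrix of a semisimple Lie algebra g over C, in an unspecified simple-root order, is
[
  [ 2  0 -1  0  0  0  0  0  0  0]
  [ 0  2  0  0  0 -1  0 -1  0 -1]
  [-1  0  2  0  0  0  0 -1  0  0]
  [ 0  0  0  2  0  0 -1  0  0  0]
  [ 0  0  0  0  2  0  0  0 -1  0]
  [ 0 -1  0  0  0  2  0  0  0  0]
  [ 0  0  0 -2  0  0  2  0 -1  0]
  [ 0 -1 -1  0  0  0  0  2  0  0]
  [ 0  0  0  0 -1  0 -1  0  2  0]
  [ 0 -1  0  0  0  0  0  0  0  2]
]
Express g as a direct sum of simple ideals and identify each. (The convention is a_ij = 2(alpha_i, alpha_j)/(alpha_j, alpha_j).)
type B_4 ⊕ type D_6

The diagram associated to this matrix has two connected components: the simple roots {alpha_4, alpha_5, alpha_7, alpha_9} form a chain of 4 nodes with a double edge at one end; the terminal node there is the unique short simple root (B_4), and {alpha_1, alpha_2, alpha_3, alpha_6, alpha_8, alpha_10} form a chain of 4 nodes with a fork of two nodes at one end (D_6). A semisimple Lie algebra decomposes uniquely as the direct sum of simple ideals, one per connected component of its Dynkin diagram, so g ≅ B_4 ⊕ D_6 (dimension 36 + 66 = 102).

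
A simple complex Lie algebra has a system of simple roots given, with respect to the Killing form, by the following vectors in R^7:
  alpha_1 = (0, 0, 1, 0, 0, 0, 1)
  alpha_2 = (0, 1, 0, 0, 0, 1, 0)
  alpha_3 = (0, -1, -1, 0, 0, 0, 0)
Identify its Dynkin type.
Compute the Cartan integers a_ij = 2(alpha_i, alpha_j)/(alpha_j, alpha_j); the resulting 3x3 Cartan matrix is
[[2, 0, -1], [0, 2, -1], [-1, -1, 2]].
All simple roots have the same length, so the diagram is simply laced. The associated Dynkin diagram is a chain of 3 nodes with single edges (A_3), so the type is A_3 (the algebra sl(4)).

A3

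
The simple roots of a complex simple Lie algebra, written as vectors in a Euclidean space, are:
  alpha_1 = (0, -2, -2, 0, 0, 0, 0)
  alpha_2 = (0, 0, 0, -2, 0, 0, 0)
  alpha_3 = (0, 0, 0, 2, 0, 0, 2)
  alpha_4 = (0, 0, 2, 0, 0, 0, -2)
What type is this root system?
Compute the Cartan integers a_ij = 2(alpha_i, alpha_j)/(alpha_j, alpha_j); the resulting 4x4 Cartan matrix is
[[2, 0, 0, -1], [0, 2, -1, 0], [0, -2, 2, -1], [-1, 0, -1, 2]].
The roots have two lengths (squared-length ratio 2:1); the short ones are alpha_{2}. The associated Dynkin diagram is a chain of 4 nodes with a double edge at one end; the terminal node there is the unique short simple root (B_4), so the type is B_4 (the algebra so(9)).

type B_4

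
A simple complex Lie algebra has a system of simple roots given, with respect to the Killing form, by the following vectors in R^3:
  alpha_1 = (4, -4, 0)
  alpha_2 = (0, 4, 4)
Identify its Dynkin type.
A_2 (sl(3))

Compute the Cartan integers a_ij = 2(alpha_i, alpha_j)/(alpha_j, alpha_j); the resulting 2x2 Cartan matrix is
[[2, -1], [-1, 2]].
All simple roots have the same length, so the diagram is simply laced. The associated Dynkin diagram is a chain of 2 nodes with single edges (A_2), so the type is A_2 (the algebra sl(3)).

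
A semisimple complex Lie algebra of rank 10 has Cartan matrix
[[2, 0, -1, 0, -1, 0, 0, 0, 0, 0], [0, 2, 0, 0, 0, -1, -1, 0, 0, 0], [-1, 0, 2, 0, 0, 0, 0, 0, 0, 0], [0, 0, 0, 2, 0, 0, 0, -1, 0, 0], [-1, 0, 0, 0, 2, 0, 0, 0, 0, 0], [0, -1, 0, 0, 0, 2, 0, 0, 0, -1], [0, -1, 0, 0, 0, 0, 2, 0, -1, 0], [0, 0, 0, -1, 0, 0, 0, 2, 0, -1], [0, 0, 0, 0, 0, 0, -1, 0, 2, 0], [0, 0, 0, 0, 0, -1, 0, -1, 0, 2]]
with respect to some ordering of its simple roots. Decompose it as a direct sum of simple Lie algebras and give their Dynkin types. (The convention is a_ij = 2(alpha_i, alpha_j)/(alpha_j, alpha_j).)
The diagram associated to this matrix has two connected components: the simple roots {alpha_1, alpha_3, alpha_5} form a chain of 3 nodes with single edges (A_3), and {alpha_2, alpha_4, alpha_6, alpha_7, alpha_8, alpha_9, alpha_10} form a chain of 7 nodes with single edges (A_7). A semisimple Lie algebra decomposes uniquely as the direct sum of simple ideals, one per connected component of its Dynkin diagram, so g ≅ A_3 ⊕ A_7 (dimension 15 + 63 = 78).

A_3 + A_7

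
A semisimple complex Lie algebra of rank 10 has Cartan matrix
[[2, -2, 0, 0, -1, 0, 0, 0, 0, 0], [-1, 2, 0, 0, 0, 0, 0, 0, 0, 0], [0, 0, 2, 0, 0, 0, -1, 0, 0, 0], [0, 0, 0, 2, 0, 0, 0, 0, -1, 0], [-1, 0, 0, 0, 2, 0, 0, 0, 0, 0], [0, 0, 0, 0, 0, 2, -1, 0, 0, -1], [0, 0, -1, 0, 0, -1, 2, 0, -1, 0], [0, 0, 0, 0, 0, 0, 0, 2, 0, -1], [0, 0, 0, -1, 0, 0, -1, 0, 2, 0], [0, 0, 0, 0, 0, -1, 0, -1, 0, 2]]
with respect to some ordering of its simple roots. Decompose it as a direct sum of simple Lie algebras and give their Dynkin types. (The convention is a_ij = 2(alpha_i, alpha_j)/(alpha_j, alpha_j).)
B_3 + E_7

The diagram associated to this matrix has two connected components: the simple roots {alpha_1, alpha_2, alpha_5} form a chain of 3 nodes with a double edge at one end; the terminal node there is the unique short simple root (B_3), and {alpha_3, alpha_4, alpha_6, alpha_7, alpha_8, alpha_9, alpha_10} form a chain of 6 nodes with one extra node attached to the third node from one end (E_7). A semisimple Lie algebra decomposes uniquely as the direct sum of simple ideals, one per connected component of its Dynkin diagram, so g ≅ B_3 ⊕ E_7 (dimension 21 + 133 = 154).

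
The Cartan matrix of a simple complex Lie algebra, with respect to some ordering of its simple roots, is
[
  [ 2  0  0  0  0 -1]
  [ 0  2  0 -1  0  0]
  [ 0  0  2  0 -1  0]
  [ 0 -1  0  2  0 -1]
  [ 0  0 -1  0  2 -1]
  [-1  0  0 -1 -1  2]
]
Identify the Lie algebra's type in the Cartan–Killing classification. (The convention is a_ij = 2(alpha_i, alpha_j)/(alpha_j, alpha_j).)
The matrix has rank 6 with 2's on the diagonal. Reading the off-diagonal entries as Dynkin edges (a single edge where a_ij = a_ji = -1; a double or triple edge where a_ij * a_ji = 2 or 3), the diagram is a chain of 5 nodes with one extra node attached to the third node from one end (E_6). One simple-root ordering that puts it in standard form is (alpha_2, alpha_1, alpha_4, alpha_6, alpha_5, alpha_3). So the algebra is type E_6.

E_6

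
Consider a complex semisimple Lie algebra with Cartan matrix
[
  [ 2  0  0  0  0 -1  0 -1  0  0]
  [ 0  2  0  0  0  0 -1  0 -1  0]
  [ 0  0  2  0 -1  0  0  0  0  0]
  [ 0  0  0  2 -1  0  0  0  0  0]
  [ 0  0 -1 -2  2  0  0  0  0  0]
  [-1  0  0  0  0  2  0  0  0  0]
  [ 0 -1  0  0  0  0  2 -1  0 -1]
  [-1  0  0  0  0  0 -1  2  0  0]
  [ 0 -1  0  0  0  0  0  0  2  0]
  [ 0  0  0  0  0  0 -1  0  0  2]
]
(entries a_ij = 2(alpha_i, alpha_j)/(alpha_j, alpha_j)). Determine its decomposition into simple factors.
B_3 (so(7)) + E_7

The diagram associated to this matrix has two connected components: the simple roots {alpha_3, alpha_4, alpha_5} form a chain of 3 nodes with a double edge at one end; the terminal node there is the unique short simple root (B_3), and {alpha_1, alpha_2, alpha_6, alpha_7, alpha_8, alpha_9, alpha_10} form a chain of 6 nodes with one extra node attached to the third node from one end (E_7). A semisimple Lie algebra decomposes uniquely as the direct sum of simple ideals, one per connected component of its Dynkin diagram, so g ≅ B_3 ⊕ E_7 (dimension 21 + 133 = 154).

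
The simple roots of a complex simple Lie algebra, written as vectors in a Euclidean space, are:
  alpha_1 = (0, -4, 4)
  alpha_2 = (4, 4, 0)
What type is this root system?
type A_2

Compute the Cartan integers a_ij = 2(alpha_i, alpha_j)/(alpha_j, alpha_j); the resulting 2x2 Cartan matrix is
[[2, -1], [-1, 2]].
All simple roots have the same length, so the diagram is simply laced. The associated Dynkin diagram is a chain of 2 nodes with single edges (A_2), so the type is A_2 (the algebra sl(3)).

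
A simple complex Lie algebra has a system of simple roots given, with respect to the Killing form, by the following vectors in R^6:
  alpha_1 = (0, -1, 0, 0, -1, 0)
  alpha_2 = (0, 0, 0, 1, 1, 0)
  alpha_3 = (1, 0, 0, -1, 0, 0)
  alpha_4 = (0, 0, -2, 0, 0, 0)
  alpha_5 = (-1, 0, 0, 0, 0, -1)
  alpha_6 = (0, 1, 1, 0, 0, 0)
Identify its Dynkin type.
C6

Compute the Cartan integers a_ij = 2(alpha_i, alpha_j)/(alpha_j, alpha_j); the resulting 6x6 Cartan matrix is
[[2, -1, 0, 0, 0, -1], [-1, 2, -1, 0, 0, 0], [0, -1, 2, 0, -1, 0], [0, 0, 0, 2, 0, -2], [0, 0, -1, 0, 2, 0], [-1, 0, 0, -1, 0, 2]].
The roots have two lengths (squared-length ratio 2:1); the short ones are alpha_{1,2,3,5,6}. The associated Dynkin diagram is a chain of 6 nodes with a double edge at one end; the terminal node there is the unique long simple root (C_6), so the type is C_6 (the algebra sp(12)).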